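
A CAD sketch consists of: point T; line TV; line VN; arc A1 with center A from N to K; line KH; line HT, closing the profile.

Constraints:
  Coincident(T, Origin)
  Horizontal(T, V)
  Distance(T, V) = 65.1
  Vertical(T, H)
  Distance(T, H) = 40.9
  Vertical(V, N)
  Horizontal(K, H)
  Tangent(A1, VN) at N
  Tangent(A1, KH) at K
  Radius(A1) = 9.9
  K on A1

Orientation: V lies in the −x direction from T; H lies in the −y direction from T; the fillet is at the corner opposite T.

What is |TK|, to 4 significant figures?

68.70

The virtual corner opposite T is at (-65.10, -40.90). A1 meets VN tangentially, so AN is at right angles to VN and A1 meets KH tangentially, so AK is at right angles to KH, with radius 9.9, so the center A sits 9.9 in from both sides at A = (-55.20, -31.00). That places the tangent points at N = (-65.10, -31.00) on VN and K = (-55.20, -40.90) on KH. Then |TK| = |K − T| = 68.70.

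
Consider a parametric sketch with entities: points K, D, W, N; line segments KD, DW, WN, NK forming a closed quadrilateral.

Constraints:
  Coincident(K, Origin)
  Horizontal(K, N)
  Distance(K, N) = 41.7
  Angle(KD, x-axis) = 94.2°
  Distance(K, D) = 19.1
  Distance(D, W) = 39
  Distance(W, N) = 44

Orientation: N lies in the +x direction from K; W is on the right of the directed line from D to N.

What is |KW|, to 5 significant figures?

19.911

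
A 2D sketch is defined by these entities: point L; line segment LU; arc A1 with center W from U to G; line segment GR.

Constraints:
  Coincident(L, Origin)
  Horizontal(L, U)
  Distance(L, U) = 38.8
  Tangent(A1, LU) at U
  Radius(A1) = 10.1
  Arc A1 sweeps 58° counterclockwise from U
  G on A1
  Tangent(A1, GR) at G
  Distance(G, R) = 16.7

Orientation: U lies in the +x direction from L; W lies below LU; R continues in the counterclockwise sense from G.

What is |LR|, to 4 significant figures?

28.55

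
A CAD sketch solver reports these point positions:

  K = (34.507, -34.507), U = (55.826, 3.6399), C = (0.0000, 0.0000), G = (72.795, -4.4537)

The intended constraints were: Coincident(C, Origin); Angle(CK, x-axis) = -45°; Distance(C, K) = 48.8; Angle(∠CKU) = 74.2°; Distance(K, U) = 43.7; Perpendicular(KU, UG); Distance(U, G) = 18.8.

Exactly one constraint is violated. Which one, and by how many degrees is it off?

Perpendicular(KU, UG) — off by 3.70°.

C = (0.00, 0.00) ✓; CK at -45.00° ✓; |CK| = 48.80 ✓; ∠CKU = 74.20° ✓; |KU| = 43.70 ✓; ∠(KU, UG) = 86.30° ✗; |UG| = 18.80 ✓.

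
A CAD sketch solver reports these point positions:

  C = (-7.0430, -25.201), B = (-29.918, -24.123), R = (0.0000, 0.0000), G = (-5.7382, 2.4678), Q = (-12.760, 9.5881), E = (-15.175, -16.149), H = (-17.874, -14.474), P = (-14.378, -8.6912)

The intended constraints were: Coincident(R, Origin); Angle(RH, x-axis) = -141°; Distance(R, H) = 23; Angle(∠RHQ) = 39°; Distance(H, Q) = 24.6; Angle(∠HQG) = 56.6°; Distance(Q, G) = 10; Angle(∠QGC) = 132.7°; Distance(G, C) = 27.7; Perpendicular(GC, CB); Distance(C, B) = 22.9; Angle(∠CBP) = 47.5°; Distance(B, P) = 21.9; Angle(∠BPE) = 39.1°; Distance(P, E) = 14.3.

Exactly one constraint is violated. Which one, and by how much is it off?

Distance(P, E) = 14.3 — off by 6.80.

R = (0.00, 0.00) ✓; RH at -141.0° ✓; |RH| = 23.00 ✓; ∠RHQ = 39.00° ✓; |HQ| = 24.60 ✓; ∠HQG = 56.60° ✓; |QG| = 10.00 ✓; ∠QGC = 132.7° ✓; |GC| = 27.70 ✓; ∠(GC, CB) = 90.00° ✓; |CB| = 22.90 ✓; ∠CBP = 47.50° ✓; |BP| = 21.90 ✓; ∠BPE = 39.10° ✓; |PE| = 7.500 ✗.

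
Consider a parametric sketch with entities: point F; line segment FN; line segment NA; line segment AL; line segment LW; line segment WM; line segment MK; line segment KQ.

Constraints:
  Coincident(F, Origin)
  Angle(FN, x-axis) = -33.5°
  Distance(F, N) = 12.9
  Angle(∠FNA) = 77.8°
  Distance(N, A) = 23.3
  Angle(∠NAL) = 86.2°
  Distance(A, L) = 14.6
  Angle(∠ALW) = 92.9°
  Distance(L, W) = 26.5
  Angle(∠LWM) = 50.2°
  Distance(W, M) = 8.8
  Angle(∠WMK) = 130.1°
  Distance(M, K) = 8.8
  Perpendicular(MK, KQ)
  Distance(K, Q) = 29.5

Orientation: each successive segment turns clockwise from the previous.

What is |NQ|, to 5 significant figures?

38.413

F is at the origin; FN runs at -33.5° with length 12.9, so N = (10.757, -7.1200). ∠FNA = 77.8° gives NA at -135.70° from the x-axis; with |NA| = 23.3, A = (-5.9185, -23.393). ∠NAL = 86.2° gives AL at 130.50° from the x-axis; with |AL| = 14.6, L = (-15.400, -12.291). ∠ALW = 92.9° gives LW at 43.400° from the x-axis; with |LW| = 26.5, W = (3.8538, 5.9167). ∠LWM = 50.2° gives WM at -86.400° from the x-axis; with |WM| = 8.8, M = (4.4063, -2.8660). ∠WMK = 130.1° gives MK at -136.30° from the x-axis; with |MK| = 8.8, K = (-1.9558, -8.9457). MK is perpendicular to KQ, so KQ runs at 133.70°; with |KQ| = 29.5, Q = (-22.337, 12.382). Then |NQ| = |Q − N| = 38.413.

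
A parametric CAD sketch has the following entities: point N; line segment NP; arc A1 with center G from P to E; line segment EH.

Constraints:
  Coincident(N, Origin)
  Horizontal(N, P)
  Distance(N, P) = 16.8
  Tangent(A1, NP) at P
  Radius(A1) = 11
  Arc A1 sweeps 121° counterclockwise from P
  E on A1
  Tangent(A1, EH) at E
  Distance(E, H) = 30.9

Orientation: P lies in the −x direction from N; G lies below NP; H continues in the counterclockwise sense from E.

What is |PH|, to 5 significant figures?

43.637

N is at the origin; NP is horizontal with |NP| = 16.8 and P on the −x side, so P = (-16.800, 0.0000). Since A1 is tangent to NP there, GP ⟂ NP, so G = P + (0, -11) = (-16.800, -11.000). On A1, P sits at bearing 90° from G; a 121° counterclockwise sweep puts E at bearing 211°, so E = G + 11.0·(cos 211°, sin 211°) = (-26.229, -16.665). A1 meets EH tangentially, so GE is at right angles to EH, so EH runs along (−sin 211°, cos 211°); with |EH| = 30.9, H = (-10.314, -43.152). Then |PH| = |H − P| = 43.637.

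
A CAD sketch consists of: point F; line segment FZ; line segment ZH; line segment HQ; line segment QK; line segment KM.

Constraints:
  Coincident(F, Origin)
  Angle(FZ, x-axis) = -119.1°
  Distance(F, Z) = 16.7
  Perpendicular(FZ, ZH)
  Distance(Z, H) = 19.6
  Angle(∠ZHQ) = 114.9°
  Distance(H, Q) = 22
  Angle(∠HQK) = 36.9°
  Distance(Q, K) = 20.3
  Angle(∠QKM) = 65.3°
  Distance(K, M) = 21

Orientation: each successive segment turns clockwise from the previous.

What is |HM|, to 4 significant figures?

8.442

F is at the origin; FZ runs at -119.1° with length 16.7, so Z = (-8.122, -14.59). FZ ⟂ ZH, so ZH runs at 150.9°; with |ZH| = 19.6, H = (-25.25, -5.060). ∠ZHQ = 114.9° gives HQ at 85.80° from the x-axis; with |HQ| = 22.0, Q = (-23.64, 16.88). ∠HQK = 36.9° gives QK at -57.30° from the x-axis; with |QK| = 20.3, K = (-12.67, -0.2016). ∠QKM = 65.3° gives KM at -172.0° from the x-axis; with |KM| = 21.0, M = (-33.47, -3.124). Then |HM| = |M − H| = 8.442.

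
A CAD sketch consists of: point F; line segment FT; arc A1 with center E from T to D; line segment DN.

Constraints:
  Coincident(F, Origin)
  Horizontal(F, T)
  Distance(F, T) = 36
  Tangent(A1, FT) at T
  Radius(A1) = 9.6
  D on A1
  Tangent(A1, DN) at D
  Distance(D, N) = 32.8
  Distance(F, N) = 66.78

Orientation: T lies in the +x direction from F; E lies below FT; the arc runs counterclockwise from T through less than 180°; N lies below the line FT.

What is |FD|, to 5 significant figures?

34.269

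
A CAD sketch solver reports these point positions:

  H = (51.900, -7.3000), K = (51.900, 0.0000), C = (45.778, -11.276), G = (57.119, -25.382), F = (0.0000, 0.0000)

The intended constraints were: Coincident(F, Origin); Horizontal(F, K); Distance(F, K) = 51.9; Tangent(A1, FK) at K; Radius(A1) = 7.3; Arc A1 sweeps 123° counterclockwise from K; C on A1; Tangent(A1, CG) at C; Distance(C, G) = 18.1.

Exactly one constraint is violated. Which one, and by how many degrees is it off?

Tangent(A1, CG) at C — off by 5.80°.

F = (0.00, 0.00) ✓; F.y = 0.00, K.y = 0.00 ✓; |FK| = 51.90 ✓; ∠(HK, KF) = 90.00° ✓; |HK| = 7.300 ✓; bearing(H→C) − bearing(H→K) = 123.0° ✓; |HC| = 7.300 ✓; ∠(HC, CG) = 84.20° ✗; |CG| = 18.10 ✓.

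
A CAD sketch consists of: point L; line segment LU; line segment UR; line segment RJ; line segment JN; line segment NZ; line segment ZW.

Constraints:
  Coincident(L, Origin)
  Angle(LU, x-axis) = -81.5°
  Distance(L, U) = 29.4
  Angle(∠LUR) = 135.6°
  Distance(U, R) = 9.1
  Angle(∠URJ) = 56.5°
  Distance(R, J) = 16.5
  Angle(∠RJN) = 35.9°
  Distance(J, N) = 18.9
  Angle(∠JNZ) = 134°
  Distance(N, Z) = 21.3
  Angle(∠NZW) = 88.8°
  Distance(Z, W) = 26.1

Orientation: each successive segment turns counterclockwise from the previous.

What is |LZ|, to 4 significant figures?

53.93

∠RJN = 35.9° gives JN at -129.5° from the x-axis; with |JN| = 18.9, N = (0.6178, -32.68). ∠JNZ = 134.0° gives NZ at -83.50° from the x-axis; with |NZ| = 21.3, Z = (3.029, -53.85). Then |LZ| = |Z − L| = 53.93.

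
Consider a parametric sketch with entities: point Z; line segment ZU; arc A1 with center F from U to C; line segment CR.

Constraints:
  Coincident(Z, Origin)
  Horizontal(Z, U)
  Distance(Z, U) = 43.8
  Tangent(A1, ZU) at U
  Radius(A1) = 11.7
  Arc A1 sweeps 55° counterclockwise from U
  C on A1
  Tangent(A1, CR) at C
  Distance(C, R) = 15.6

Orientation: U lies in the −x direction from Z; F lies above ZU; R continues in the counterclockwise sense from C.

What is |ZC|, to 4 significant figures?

34.58

Since A1 is tangent to ZU there, FU ⟂ ZU, so F = U + (0, 11.7) = (-43.80, 11.70). On A1, U sits at bearing -90° from F; a 55° counterclockwise sweep puts C at bearing -35°, so C = F + 11.7·(cos -35°, sin -35°) = (-34.22, 4.989). Then |ZC| = |C − Z| = 34.58.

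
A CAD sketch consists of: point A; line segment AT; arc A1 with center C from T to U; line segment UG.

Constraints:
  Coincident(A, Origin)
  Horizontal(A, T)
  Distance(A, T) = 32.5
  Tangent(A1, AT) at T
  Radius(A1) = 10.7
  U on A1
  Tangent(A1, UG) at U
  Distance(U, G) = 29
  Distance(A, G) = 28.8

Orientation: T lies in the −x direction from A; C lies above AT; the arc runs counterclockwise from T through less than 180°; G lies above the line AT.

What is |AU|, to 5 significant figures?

24.231

A is at the origin; AT is horizontal with |AT| = 32.5 and T on the −x side, so T = (-32.500, 0.0000). A1 meets AT tangentially, so CT is at right angles to AT, so C = T + (0, 10.7) = (-32.500, 10.700). Since CU ⟂ UG (tangency), |CG| = √(10.7² + 29.0²) = 30.911 regardless of where U sits on A1. So G lies on both circle(A, 28.8) and circle(C, 30.911); the above-AT intersection is G = (-6.8635, 27.970). U is the foot of the tangent from G: U = (-23.820, 4.4438).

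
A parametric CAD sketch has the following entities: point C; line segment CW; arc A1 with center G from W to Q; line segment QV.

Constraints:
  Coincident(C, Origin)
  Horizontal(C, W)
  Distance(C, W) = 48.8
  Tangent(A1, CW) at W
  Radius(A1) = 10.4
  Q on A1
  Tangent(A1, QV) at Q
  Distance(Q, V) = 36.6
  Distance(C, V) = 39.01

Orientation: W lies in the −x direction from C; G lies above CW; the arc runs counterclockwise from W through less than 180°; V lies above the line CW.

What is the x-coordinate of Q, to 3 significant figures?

-40.4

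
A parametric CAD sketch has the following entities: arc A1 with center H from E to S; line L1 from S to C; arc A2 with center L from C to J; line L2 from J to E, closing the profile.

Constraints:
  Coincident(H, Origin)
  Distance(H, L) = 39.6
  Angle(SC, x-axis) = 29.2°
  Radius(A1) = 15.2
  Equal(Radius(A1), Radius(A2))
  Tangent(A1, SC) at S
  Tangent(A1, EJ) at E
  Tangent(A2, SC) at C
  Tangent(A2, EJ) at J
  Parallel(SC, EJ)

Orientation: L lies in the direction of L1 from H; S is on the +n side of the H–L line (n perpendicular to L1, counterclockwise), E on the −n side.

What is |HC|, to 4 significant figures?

42.42

Tangency of A1 to both parallel lines with radius 15.2 puts S and E at H ± 15.2·n: S = (-7.415, 13.27), E = (7.415, -13.27). Equal radii place C and J the same way about L: C = L + 15.2·n = (27.15, 32.59), J = L − 15.2·n = (41.98, 6.051). Then |HC| = |C − H| = 42.42.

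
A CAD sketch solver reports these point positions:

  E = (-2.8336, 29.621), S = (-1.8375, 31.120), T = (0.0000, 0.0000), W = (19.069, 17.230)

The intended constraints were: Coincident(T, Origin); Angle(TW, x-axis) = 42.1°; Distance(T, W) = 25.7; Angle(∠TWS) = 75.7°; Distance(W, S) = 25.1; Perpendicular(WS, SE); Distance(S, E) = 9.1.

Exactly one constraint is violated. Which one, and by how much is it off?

Distance(S, E) = 9.1 — off by 7.30.

T = (0.00, 0.00) ✓; TW at 42.10° ✓; |TW| = 25.70 ✓; ∠TWS = 75.70° ✓; |WS| = 25.10 ✓; ∠(WS, SE) = 90.00° ✓; |SE| = 1.800 ✗.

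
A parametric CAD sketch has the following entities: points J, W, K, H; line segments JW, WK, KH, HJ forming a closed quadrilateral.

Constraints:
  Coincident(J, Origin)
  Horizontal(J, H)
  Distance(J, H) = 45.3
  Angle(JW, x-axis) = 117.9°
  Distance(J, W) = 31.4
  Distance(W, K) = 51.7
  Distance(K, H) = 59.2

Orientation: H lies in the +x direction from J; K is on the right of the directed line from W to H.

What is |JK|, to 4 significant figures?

25.28

J is at the origin; JH is horizontal with |JH| = 45.3 and H in +x, so H = (45.3, 0). JW runs at 117.9° with |JW| = 31.4, so W = (-14.69, 27.75). K is determined by |WK| = 51.7 and |KH| = 59.2 together: it lies at the intersection of circle(W, 51.7) and circle(H, 59.2). With |WH| = 66.10, the foot of the radical line on WH is 26.76 from W and the perpendicular offset is √(51.7² − 26.76²) = 44.24. Taking the right-of-WH solution: K = (-8.978, -23.63).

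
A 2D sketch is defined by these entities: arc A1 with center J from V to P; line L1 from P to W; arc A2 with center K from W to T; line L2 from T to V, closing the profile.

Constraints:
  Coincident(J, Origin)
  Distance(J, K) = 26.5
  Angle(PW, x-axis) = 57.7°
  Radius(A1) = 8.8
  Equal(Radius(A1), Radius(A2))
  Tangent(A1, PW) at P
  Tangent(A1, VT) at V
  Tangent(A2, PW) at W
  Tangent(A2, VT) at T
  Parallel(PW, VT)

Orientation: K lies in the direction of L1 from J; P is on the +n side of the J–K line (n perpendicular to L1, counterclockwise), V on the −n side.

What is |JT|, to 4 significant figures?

27.92

The slot axis is L1's direction at 57.7°, so u = (cos 57.7°, sin 57.7°) = (0.5344, 0.8453) and n = (−sin 57.7°, cos 57.7°) = (-0.8453, 0.5344). J is at the origin and K lies 26.5 along u from J, so K = 26.5·u = (14.16, 22.40). Tangency of A1 to both parallel lines with radius 8.8 puts P and V at J ± 8.8·n: P = (-7.438, 4.702), V = (7.438, -4.702). Equal radii place W and T the same way about K: W = K + 8.8·n = (6.722, 27.10), T = K − 8.8·n = (21.60, 17.70). Then |JT| = |T − J| = 27.92.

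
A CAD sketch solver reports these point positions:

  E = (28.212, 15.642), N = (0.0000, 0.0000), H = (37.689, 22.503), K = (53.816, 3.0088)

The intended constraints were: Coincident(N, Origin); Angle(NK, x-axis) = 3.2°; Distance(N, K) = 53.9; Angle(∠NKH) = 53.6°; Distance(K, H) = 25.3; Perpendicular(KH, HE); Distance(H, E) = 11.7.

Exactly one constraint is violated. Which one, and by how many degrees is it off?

Perpendicular(KH, HE) — off by 3.70°.

N = (0.00, 0.00) ✓; NK at 3.200° ✓; |NK| = 53.90 ✓; ∠NKH = 53.60° ✓; |KH| = 25.30 ✓; ∠(KH, HE) = 86.30° ✗; |HE| = 11.70 ✓.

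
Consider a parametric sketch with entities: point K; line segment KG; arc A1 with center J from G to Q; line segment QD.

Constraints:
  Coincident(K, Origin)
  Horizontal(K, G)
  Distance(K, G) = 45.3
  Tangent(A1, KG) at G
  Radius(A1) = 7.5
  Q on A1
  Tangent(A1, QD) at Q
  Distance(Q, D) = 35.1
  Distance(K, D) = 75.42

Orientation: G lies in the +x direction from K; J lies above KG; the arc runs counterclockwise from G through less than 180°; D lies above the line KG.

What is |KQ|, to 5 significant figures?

52.429

Checks: |KG| = 45.30 ✓; |JQ| = 7.500 ✓; ∠(JQ, QD) = 90.00° ✓; |QD| = 35.10 ✓; |KD| = 75.42 ✓.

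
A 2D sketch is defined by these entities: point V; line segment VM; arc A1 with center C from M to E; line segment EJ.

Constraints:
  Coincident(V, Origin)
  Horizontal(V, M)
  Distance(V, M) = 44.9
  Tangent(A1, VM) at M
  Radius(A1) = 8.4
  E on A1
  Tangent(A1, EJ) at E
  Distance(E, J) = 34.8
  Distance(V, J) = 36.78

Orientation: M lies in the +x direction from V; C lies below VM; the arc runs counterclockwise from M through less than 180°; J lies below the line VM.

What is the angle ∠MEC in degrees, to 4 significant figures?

62.53°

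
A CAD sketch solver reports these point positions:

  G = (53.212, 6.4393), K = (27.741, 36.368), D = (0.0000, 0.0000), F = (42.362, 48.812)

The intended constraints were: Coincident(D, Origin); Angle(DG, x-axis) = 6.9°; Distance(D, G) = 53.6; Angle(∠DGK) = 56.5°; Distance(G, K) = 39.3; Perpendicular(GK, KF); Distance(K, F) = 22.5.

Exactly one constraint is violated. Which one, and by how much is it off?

Distance(K, F) = 22.5 — off by 3.30.

D = (0.00, 0.00) ✓; DG at 6.900° ✓; |DG| = 53.60 ✓; ∠DGK = 56.50° ✓; |GK| = 39.30 ✓; ∠(GK, KF) = 90.00° ✓; |KF| = 19.20 ✗.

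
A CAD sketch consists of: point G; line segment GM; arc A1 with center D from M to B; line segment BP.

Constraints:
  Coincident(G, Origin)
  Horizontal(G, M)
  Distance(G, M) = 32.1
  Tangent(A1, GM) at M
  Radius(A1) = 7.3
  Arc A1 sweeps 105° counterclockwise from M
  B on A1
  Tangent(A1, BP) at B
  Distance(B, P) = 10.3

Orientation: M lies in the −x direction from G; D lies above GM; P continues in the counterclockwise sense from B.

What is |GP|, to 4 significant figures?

33.68

G is at the origin; GM is horizontal with |GM| = 32.1 and M on the −x side, so M = (-32.10, 0.000). Since A1 is tangent to GM there, DM ⟂ GM, so D = M + (0, 7.3) = (-32.10, 7.300). On A1, M sits at bearing -90° from D; a 105° counterclockwise sweep puts B at bearing 15°, so B = D + 7.3·(cos 15°, sin 15°) = (-25.05, 9.189). Since A1 is tangent to BP there, DB ⟂ BP, so BP runs along (−sin 15°, cos 15°); with |BP| = 10.3, P = (-27.71, 19.14). Then |GP| = |P − G| = 33.68.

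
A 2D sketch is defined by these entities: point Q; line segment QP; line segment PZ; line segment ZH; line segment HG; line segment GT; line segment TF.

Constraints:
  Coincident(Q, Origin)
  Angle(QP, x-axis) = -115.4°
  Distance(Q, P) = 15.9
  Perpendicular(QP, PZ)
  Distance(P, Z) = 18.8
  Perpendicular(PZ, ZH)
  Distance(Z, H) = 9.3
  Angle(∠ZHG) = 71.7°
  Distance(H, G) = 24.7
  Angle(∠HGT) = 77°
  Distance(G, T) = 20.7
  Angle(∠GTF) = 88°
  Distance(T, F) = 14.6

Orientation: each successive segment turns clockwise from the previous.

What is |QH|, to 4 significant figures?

19.92

Q is at the origin; QP runs at -115.4° with length 15.9, so P = (-6.820, -14.36). QP ⟂ PZ, so PZ runs at 154.6°; with |PZ| = 18.8, Z = (-23.80, -6.299). PZ is perpendicular to ZH, so ZH runs at 64.60°; with |ZH| = 9.3, H = (-19.81, 2.102). Then |QH| = |H − Q| = 19.92.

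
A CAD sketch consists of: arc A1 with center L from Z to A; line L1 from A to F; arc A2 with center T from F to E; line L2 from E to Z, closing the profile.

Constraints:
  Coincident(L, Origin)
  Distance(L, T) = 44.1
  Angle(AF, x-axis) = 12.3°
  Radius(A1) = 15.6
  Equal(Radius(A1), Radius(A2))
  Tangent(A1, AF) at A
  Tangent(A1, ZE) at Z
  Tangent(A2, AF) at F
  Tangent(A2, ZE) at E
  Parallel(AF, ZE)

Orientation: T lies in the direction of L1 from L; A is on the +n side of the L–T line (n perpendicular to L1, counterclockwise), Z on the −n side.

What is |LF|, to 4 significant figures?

46.78

The slot axis is L1's direction at 12.3°, so u = (cos 12.3°, sin 12.3°) = (0.9770, 0.2130) and n = (−sin 12.3°, cos 12.3°) = (-0.2130, 0.9770). L is at the origin and T lies 44.1 along u from L, so T = 44.1·u = (43.09, 9.395). Tangency of A1 to both parallel lines with radius 15.6 puts A and Z at L ± 15.6·n: A = (-3.323, 15.24), Z = (3.323, -15.24). Equal radii place F and E the same way about T: F = T + 15.6·n = (39.76, 24.64), E = T − 15.6·n = (46.41, -5.847). Then |LF| = |F − L| = 46.78.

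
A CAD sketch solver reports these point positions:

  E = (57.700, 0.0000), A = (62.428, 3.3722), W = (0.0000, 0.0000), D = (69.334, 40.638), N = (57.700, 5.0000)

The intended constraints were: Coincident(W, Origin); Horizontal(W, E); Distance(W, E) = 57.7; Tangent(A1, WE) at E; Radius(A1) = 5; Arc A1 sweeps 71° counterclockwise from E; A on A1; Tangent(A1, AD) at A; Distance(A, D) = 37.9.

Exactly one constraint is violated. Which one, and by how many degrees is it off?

Tangent(A1, AD) at A — off by 8.50°.

W = (0.00, 0.00) ✓; W.y = 0.00, E.y = 0.00 ✓; |WE| = 57.70 ✓; ∠(NE, EW) = 90.00° ✓; |NE| = 5.000 ✓; bearing(N→A) − bearing(N→E) = 71.00° ✓; |NA| = 5.000 ✓; ∠(NA, AD) = 81.50° ✗; |AD| = 37.90 ✓.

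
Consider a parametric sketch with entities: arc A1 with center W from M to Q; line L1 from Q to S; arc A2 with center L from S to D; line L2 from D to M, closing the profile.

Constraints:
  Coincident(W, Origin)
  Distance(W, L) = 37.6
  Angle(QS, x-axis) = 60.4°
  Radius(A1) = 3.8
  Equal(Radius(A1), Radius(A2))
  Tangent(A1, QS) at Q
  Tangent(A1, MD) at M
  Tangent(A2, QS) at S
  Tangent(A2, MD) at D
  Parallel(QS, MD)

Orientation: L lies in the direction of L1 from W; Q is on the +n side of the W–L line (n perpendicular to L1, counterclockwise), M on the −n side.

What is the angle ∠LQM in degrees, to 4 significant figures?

84.23°

W is at the origin and L lies 37.6 along u from W, so L = 37.6·u = (18.57, 32.69). Tangency of A1 to both parallel lines with radius 3.8 puts Q and M at W ± 3.8·n: Q = (-3.304, 1.877), M = (3.304, -1.877). Then cos ∠LQM = QL·QM / (|QL||QM|), giving 84.23°.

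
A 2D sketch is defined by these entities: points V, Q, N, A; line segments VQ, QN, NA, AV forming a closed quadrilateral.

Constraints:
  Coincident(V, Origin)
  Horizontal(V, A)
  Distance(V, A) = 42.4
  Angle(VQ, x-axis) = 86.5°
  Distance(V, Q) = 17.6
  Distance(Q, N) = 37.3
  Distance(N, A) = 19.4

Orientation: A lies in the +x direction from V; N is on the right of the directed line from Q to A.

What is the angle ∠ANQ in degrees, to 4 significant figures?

99.90°

Checks: |QN| = 37.30 ✓; |NA| = 19.40 ✓.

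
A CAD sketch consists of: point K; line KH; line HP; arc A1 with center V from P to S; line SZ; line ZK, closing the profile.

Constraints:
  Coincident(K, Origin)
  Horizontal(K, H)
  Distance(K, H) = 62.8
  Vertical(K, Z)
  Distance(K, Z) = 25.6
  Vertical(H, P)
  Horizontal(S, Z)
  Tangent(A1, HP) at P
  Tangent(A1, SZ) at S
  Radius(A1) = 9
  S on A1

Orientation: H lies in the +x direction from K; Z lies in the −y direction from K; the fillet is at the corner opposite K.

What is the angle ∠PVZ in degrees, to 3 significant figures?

171°

K is at the origin; KH is horizontal with |KH| = 62.8 and H on the +x side, so H = (62.8, 0.00). KZ is vertical with |KZ| = 25.6 and Z on the −y side, so Z = (0.00, -25.6). The virtual corner opposite K is at (62.8, -25.6). Since A1 is tangent to HP there, VP ⟂ HP and tangency of A1 to SZ means the radius VS is perpendicular to SZ, with radius 9.0, so the center V sits 9.0 in from both sides at V = (53.8, -16.6). That places the tangent points at P = (62.8, -16.6) on HP and S = (53.8, -25.6) on SZ. Then cos ∠PVZ = VP·VZ / (|VP||VZ|), giving 171°.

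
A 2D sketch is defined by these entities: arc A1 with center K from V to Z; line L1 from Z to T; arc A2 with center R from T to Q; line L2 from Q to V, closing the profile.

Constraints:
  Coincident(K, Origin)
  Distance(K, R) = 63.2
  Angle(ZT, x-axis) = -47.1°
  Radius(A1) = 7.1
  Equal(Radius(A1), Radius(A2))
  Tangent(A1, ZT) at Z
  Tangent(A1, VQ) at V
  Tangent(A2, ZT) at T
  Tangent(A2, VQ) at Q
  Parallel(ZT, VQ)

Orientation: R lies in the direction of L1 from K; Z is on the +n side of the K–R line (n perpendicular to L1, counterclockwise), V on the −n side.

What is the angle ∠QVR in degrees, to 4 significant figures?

6.410°

The slot axis is L1's direction at -47.1°, so u = (cos -47.1°, sin -47.1°) = (0.6807, -0.7325) and n = (−sin -47.1°, cos -47.1°) = (0.7325, 0.6807). K is at the origin and R lies 63.2 along u from K, so R = 63.2·u = (43.02, -46.30). Tangency of A1 to both parallel lines with radius 7.1 puts Z and V at K ± 7.1·n: Z = (5.201, 4.833), V = (-5.201, -4.833). Equal radii place T and Q the same way about R: T = R + 7.1·n = (48.22, -41.46), Q = R − 7.1·n = (37.82, -51.13). Then cos ∠QVR = VQ·VR / (|VQ||VR|), giving 6.410°.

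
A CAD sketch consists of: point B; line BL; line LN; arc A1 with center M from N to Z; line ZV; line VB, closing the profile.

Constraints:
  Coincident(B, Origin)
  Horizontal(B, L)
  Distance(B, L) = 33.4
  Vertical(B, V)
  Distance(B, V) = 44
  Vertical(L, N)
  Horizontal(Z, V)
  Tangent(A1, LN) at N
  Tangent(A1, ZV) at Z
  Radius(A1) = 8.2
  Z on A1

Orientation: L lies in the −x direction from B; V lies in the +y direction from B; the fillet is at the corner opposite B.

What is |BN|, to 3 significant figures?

49.0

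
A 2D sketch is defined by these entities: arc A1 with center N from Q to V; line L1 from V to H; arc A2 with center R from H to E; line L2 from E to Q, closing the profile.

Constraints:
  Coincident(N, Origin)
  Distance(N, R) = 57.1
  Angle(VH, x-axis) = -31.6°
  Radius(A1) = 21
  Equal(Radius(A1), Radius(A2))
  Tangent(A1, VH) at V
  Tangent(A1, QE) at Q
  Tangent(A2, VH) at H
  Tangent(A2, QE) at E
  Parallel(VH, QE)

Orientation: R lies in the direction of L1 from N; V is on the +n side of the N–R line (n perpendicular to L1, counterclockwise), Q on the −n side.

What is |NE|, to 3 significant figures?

60.8

The slot axis is L1's direction at -31.6°, so u = (cos -31.6°, sin -31.6°) = (0.852, -0.524) and n = (−sin -31.6°, cos -31.6°) = (0.524, 0.852). N is at the origin and R lies 57.1 along u from N, so R = 57.1·u = (48.6, -29.9). Tangency of A1 to both parallel lines with radius 21.0 puts V and Q at N ± 21.0·n: V = (11.0, 17.9), Q = (-11.0, -17.9). Equal radii place H and E the same way about R: H = R + 21.0·n = (59.6, -12.0), E = R − 21.0·n = (37.6, -47.8). Then |NE| = |E − N| = 60.8.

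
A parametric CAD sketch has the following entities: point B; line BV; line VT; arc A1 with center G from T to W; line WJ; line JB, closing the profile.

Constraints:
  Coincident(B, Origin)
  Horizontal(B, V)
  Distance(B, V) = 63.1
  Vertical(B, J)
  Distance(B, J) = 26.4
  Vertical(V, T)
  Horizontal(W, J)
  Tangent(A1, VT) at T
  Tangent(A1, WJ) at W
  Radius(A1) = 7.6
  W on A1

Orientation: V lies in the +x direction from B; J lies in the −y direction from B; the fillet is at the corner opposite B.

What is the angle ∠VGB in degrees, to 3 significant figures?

93.3°

BJ is vertical with |BJ| = 26.4 and J on the −y side, so J = (0.00, -26.4). The virtual corner opposite B is at (63.1, -26.4). The tangent condition forces GT to be normal to VT and since A1 is tangent to WJ there, GW ⟂ WJ, with radius 7.6, so the center G sits 7.6 in from both sides at G = (55.5, -18.8). Then cos ∠VGB = GV·GB / (|GV||GB|), giving 93.3°.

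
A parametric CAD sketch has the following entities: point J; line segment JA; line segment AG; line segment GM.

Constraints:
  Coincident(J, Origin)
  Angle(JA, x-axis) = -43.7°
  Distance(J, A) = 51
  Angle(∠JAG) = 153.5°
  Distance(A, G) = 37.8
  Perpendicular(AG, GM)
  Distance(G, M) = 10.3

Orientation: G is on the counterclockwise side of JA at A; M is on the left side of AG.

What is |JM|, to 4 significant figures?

84.37

∠JAG = 153.5°, so AG runs at -43.7° + (180° − 153.5°) = -17.20° from the x-axis; with |AG| = 37.8, G = A + 37.8·(cos -17.20°, sin -17.20°) = (72.98, -46.41). AG ⟂ GM; with |GM| = 10.3 on the left of AG, M = G + 10.3·(0.2957, 0.9553) = (76.03, -36.57). Then |JM| = |M − J| = 84.37.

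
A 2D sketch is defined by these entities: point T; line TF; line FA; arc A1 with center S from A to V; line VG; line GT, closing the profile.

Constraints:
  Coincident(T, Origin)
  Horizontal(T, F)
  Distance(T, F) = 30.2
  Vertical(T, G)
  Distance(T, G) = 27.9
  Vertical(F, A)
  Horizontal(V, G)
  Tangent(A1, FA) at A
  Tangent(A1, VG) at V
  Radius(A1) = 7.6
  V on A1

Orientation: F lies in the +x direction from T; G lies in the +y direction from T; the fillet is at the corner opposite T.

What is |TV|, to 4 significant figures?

35.91

The virtual corner opposite T is at (30.20, 27.90). Since A1 is tangent to FA there, SA ⟂ FA and since A1 is tangent to VG there, SV ⟂ VG, with radius 7.6, so the center S sits 7.6 in from both sides at S = (22.60, 20.30). That places the tangent points at A = (30.20, 20.30) on FA and V = (22.60, 27.90) on VG. Then |TV| = |V − T| = 35.91.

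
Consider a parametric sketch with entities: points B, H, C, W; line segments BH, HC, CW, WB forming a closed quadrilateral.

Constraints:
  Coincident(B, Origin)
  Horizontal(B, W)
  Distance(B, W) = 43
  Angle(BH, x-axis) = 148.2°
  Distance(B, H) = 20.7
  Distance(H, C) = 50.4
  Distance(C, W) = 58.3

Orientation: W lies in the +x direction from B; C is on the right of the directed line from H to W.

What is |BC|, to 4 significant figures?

37.08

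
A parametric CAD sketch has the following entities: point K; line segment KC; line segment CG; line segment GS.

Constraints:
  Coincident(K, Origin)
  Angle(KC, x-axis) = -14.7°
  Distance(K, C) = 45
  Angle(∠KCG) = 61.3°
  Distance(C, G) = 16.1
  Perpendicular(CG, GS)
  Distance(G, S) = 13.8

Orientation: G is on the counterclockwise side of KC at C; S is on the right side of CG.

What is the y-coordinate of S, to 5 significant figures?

7.5412

K is at the origin; KC runs at -14.7° with length 45.0, so C = 45.0·(cos -14.7°, sin -14.7°) = (43.527, -11.419). ∠KCG = 61.3°, so CG runs at -14.7° + (180° − 61.3°) = 104.00° from the x-axis; with |CG| = 16.1, G = C + 16.1·(cos 104.00°, sin 104.00°) = (39.632, 4.2027). CG ⟂ GS; with |GS| = 13.8 on the right of CG, S = G + 13.8·(0.97030, 0.24192) = (53.022, 7.5412). So S.y = 7.5412.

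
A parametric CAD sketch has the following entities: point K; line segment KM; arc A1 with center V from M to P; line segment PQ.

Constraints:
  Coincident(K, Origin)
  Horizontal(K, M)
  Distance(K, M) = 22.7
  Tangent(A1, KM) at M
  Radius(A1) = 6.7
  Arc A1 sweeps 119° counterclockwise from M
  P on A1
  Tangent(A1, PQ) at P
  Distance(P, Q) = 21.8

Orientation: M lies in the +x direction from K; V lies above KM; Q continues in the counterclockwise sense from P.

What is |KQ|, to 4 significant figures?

34.14

On A1, M sits at bearing -90° from V; a 119° counterclockwise sweep puts P at bearing 29°, so P = V + 6.7·(cos 29°, sin 29°) = (28.56, 9.948). Since A1 is tangent to PQ there, VP ⟂ PQ, so PQ runs along (−sin 29°, cos 29°); with |PQ| = 21.8, Q = (17.99, 29.01). Then |KQ| = |Q − K| = 34.14.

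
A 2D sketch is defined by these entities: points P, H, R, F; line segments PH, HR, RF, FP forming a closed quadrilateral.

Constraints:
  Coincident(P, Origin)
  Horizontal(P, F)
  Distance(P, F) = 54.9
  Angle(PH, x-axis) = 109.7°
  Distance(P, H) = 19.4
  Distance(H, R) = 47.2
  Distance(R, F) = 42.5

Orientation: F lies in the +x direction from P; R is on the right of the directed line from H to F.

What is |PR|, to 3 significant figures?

28.5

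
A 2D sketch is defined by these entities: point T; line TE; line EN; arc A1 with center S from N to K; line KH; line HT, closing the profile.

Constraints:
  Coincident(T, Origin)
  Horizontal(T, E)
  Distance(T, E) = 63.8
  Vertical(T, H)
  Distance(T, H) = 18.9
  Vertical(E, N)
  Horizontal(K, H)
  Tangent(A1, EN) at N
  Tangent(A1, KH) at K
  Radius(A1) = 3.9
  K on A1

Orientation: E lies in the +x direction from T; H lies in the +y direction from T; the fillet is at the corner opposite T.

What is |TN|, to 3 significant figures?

65.5

T is at the origin; TE is horizontal with |TE| = 63.8 and E on the +x side, so E = (63.8, 0.00). TH is vertical with |TH| = 18.9 and H on the +y side, so H = (0.00, 18.9). The virtual corner opposite T is at (63.8, 18.9). A1 meets EN tangentially, so SN is at right angles to EN and the tangent condition forces SK to be normal to KH, with radius 3.9, so the center S sits 3.9 in from both sides at S = (59.9, 15.0). That places the tangent points at N = (63.8, 15.0) on EN and K = (59.9, 18.9) on KH. Then |TN| = |N − T| = 65.5.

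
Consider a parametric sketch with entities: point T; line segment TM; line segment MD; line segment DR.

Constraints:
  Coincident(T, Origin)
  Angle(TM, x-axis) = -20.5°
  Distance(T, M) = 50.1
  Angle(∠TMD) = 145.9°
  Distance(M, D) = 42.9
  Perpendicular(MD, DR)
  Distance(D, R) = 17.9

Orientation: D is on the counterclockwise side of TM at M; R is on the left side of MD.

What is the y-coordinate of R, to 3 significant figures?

9.94

T is at the origin; TM runs at -20.5° with length 50.1, so M = 50.1·(cos -20.5°, sin -20.5°) = (46.9, -17.5). ∠TMD = 145.9°, so MD runs at -20.5° + (180° − 145.9°) = 13.6° from the x-axis; with |MD| = 42.9, D = M + 42.9·(cos 13.6°, sin 13.6°) = (88.6, -7.46). MD is perpendicular to DR; with |DR| = 17.9 on the left of MD, R = D + 17.9·(-0.235, 0.972) = (84.4, 9.94). So R.y = 9.94.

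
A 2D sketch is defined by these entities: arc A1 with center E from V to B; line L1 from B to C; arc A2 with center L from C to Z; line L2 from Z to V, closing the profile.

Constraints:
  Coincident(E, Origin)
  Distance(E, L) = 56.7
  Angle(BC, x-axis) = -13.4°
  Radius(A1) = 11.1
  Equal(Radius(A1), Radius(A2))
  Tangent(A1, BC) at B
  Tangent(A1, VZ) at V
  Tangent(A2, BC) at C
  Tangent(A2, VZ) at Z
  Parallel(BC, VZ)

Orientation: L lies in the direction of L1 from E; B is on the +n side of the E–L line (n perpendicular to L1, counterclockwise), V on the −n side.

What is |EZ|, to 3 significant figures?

57.8

Tangency of A1 to both parallel lines with radius 11.1 puts B and V at E ± 11.1·n: B = (2.57, 10.8), V = (-2.57, -10.8). Equal radii place C and Z the same way about L: C = L + 11.1·n = (57.7, -2.34), Z = L − 11.1·n = (52.6, -23.9). Then |EZ| = |Z − E| = 57.8.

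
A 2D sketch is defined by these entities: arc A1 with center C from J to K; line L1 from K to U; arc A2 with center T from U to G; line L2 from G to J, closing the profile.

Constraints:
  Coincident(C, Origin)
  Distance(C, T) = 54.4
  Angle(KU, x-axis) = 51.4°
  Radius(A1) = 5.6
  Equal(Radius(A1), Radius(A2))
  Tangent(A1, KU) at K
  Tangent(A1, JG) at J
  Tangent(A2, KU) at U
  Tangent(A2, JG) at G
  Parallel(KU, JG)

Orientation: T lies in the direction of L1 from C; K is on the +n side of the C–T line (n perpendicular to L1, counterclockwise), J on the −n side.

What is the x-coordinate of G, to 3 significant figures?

38.3

The slot axis is L1's direction at 51.4°, so u = (cos 51.4°, sin 51.4°) = (0.624, 0.782) and n = (−sin 51.4°, cos 51.4°) = (-0.782, 0.624). C is at the origin and T lies 54.4 along u from C, so T = 54.4·u = (33.9, 42.5). Tangency of A1 to both parallel lines with radius 5.6 puts K and J at C ± 5.6·n: K = (-4.38, 3.49), J = (4.38, -3.49). Equal radii place U and G the same way about T: U = T + 5.6·n = (29.6, 46.0), G = T − 5.6·n = (38.3, 39.0). So G.x = 38.3.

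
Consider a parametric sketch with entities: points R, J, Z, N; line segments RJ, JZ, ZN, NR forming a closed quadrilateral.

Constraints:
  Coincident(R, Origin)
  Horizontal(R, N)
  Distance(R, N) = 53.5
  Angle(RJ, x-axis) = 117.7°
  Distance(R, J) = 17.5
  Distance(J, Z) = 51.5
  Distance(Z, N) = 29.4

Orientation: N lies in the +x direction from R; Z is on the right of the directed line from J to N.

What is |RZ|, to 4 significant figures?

35.73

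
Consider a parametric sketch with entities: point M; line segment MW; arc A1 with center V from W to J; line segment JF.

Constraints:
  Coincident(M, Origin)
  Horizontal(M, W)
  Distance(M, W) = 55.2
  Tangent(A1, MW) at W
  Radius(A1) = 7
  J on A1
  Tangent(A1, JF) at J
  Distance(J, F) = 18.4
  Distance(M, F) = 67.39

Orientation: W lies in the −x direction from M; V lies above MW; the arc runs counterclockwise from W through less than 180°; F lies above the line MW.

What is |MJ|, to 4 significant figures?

51.39

Checks: |VJ| = 7.000 ✓; ∠(VJ, JF) = 90.00° ✓; |JF| = 18.40 ✓; |MF| = 67.39 ✓.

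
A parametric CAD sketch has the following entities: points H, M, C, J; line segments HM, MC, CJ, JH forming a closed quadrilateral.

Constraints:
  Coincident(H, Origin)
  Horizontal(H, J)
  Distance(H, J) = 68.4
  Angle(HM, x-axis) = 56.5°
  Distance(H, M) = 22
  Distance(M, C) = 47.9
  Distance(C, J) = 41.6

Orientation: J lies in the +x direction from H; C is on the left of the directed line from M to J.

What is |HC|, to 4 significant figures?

67.80

Checks: H = (0.00, 0.00) ✓; |MC| = 47.90 ✓; |CJ| = 41.60 ✓.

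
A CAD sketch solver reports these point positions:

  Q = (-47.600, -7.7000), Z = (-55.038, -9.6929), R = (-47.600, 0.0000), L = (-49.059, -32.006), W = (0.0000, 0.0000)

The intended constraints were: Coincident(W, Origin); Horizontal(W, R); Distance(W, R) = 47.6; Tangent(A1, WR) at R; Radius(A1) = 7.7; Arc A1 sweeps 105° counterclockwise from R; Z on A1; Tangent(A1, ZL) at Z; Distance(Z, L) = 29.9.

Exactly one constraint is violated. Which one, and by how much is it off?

Distance(Z, L) = 29.9 — off by 6.80.

W = (0.00, 0.00) ✓; W.y = 0.00, R.y = 0.00 ✓; |WR| = 47.60 ✓; ∠(QR, RW) = 90.00° ✓; |QR| = 7.700 ✓; bearing(Q→Z) − bearing(Q→R) = 105.0° ✓; |QZ| = 7.700 ✓; ∠(QZ, ZL) = 90.00° ✓; |ZL| = 23.10 ✗.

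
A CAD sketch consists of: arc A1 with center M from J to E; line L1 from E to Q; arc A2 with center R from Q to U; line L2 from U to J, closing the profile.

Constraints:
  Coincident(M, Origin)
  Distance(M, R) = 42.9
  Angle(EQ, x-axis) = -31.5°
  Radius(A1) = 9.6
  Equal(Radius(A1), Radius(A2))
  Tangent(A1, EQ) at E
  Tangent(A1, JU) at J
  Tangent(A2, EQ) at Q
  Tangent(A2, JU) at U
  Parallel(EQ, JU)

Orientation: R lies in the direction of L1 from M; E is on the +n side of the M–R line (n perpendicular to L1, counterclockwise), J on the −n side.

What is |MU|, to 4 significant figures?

43.96

The slot axis is L1's direction at -31.5°, so u = (cos -31.5°, sin -31.5°) = (0.8526, -0.5225) and n = (−sin -31.5°, cos -31.5°) = (0.5225, 0.8526). M is at the origin and R lies 42.9 along u from M, so R = 42.9·u = (36.58, -22.42). Tangency of A1 to both parallel lines with radius 9.6 puts E and J at M ± 9.6·n: E = (5.016, 8.185), J = (-5.016, -8.185). Equal radii place Q and U the same way about R: Q = R + 9.6·n = (41.59, -14.23), U = R − 9.6·n = (31.56, -30.60). Then |MU| = |U − M| = 43.96.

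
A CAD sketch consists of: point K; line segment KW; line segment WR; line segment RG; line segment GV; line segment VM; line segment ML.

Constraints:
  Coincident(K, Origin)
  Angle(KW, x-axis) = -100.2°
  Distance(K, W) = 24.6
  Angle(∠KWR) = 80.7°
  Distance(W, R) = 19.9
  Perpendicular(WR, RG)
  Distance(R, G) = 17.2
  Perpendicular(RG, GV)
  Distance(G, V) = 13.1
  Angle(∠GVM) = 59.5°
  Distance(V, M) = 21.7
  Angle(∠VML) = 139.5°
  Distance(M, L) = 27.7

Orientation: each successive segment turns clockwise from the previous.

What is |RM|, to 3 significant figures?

2.57

K is at the origin; KW runs at -100.2° with length 24.6, so W = (-4.36, -24.2). ∠KWR = 80.7° gives WR at 160° from the x-axis; with |WR| = 19.9, R = (-23.1, -17.6). WR ⟂ RG, so RG runs at 70.5°; with |RG| = 17.2, G = (-17.4, -1.36). The perpendicularity gives GV at right angles to RG, so GV runs at -19.5°; with |GV| = 13.1, V = (-5.02, -5.73). ∠GVM = 59.5° gives VM at -140° from the x-axis; with |VM| = 21.7, M = (-21.6, -19.7). Then |RM| = |M − R| = 2.57.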